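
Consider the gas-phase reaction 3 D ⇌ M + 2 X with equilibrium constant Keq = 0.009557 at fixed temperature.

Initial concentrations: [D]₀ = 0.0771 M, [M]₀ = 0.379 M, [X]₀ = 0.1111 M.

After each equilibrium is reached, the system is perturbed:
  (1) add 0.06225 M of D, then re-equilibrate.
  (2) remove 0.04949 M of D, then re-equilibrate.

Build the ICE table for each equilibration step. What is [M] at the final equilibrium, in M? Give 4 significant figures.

[M]_eq = 0.3327 M

Q₀ = 10.21 vs Keq = 0.009557 ⇒ Q>K, reverse
Step 1:
                  D         M         X
  I          0.0771     0.379    0.1111
  C          0.1408  -0.04692  -0.09385
  E          0.2179    0.3321   0.01725
  solve Keq expr → x = -0.04692; check Q = 0.009557
Then add 0.06225 M of D.
Step 2:
                  D         M         X
  I          0.2801    0.3321   0.01725
  C       -0.009727  0.003242  0.006485
  E          0.2704    0.3353   0.02374
  solve Keq expr → x = 0.003242; check Q = 0.009557
Then remove 0.04949 M of D.
Step 3:
                  D         M         X
  I          0.2209    0.3353   0.02374
  C          0.0078   -0.0026   -0.0052
  E          0.2287    0.3327   0.01854
  solve Keq expr → x = -0.0026; check Q = 0.009557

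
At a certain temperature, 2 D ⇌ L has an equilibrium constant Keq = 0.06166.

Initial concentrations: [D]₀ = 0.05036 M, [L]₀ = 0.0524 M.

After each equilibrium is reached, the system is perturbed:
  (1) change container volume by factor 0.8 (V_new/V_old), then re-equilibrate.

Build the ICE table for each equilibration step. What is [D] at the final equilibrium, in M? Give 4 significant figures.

[D]_eq = 0.1895 M

Q₀ = 20.66 vs Keq = 0.06166 ⇒ Q>K, reverse
Step 1:
                   D          L
  I          0.05036     0.0524
  C           0.1019   -0.05097
  E           0.1523    0.00143
  solve Keq expr → x = -0.05097; check Q = 0.06166
Then change container volume by factor 0.8 (V_new/V_old).
Step 2:
                   D          L
  I           0.1904   0.001788
  C       -8.5388e-04 4.2694e-04
  E           0.1895   0.002215
  solve Keq expr → x = 4.2694e-04; check Q = 0.06166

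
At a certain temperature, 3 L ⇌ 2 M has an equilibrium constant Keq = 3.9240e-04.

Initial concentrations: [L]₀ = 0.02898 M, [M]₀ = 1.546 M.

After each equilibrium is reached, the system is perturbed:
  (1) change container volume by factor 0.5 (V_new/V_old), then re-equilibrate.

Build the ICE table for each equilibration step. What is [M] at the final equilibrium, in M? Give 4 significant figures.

Q₀ = 9.8203e+04 vs Keq = 3.9240e-04 ⇒ Q>K, reverse
Step 1:
                   L          M
  init       0.02898      1.546
  Δ            2.219     -1.479
  eq           2.248    0.06676
  solve Keq expr → x = -0.7396; check Q = 3.9240e-04
Then change container volume by factor 0.5 (V_new/V_old).
Step 2:
                   L          M
  init         4.496     0.1335
  Δ         -0.07582    0.05055
  eq            4.42     0.1841
  solve Keq expr → x = 0.02527; check Q = 3.9240e-04

[M]_eq = 0.1841 M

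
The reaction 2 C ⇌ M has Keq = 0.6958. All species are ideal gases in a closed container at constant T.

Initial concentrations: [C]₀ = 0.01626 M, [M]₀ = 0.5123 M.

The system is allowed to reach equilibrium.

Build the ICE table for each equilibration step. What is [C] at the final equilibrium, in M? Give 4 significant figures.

[C]_eq = 0.5772 M

Q₀ = 1938 vs Keq = 0.6958 ⇒ Q>K, reverse
Step 1:
                    C           M
  I           0.01626      0.5123
  C             0.561     -0.2805
  E            0.5772      0.2318
  solve Keq expr → x = -0.2805; check Q = 0.6958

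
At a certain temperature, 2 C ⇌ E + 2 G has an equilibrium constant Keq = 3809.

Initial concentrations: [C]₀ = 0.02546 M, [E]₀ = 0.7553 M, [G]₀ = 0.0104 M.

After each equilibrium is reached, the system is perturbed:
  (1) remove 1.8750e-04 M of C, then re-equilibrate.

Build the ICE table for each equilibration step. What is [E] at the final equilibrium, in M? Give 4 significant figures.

Q₀ = 0.126 vs Keq = 3809 ⇒ Q<K, forward
Step 1:
                    C           E           G
  init        0.02546      0.7553      0.0104
  Δ          -0.02496     0.01248     0.02496
  eq       5.0200e-04      0.7678     0.03536
  solve Keq expr → x = 0.01248; check Q = 3809
Then remove 1.8750e-04 M of C.
Step 2:
                    C           E           G
  init     3.1450e-04      0.7678     0.03536
  Δ        1.8485e-04 -9.2423e-05 -1.8485e-04
  eq       4.9934e-04      0.7677     0.03517
  solve Keq expr → x = -9.2423e-05; check Q = 3809

[E]_eq = 0.7677 M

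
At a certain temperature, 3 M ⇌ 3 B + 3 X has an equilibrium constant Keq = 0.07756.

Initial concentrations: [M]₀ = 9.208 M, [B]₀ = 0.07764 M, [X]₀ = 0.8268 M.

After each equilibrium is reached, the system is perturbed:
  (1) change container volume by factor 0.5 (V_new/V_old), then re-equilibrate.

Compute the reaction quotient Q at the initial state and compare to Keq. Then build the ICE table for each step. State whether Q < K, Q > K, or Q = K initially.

Q₀ = 3.3881e-07; Q < K (proceeds forward)

Q₀ = 3.3881e-07 vs Keq = 0.07756 ⇒ Q<K, forward
Step 1:
                  M         B         X
  Initial     9.208   0.07764    0.8268
  Change      -1.41      1.41      1.41
  Equil       7.798     1.487     2.236
  solve Keq expr → x = 0.4698; check Q = 0.07756
Then change container volume by factor 0.5 (V_new/V_old).
Step 2:
                  M         B         X
  Initial      15.6     2.974     4.473
  Change     0.9625   -0.9625   -0.9625
  Equil       16.56     2.012      3.51
  solve Keq expr → x = -0.3208; check Q = 0.07756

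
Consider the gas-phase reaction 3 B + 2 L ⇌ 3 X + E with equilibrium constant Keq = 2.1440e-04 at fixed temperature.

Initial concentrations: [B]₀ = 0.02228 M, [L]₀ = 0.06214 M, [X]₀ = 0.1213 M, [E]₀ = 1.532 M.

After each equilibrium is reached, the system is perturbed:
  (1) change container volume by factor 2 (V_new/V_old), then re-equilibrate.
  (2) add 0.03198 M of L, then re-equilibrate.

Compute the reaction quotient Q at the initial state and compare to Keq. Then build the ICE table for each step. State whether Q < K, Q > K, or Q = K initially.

Q₀ = 6.4026e+04 vs Keq = 2.1440e-04 ⇒ Q>K, reverse
Step 1:
                   B          L          X          E
  init       0.02228    0.06214     0.1213      1.532
  Δ           0.1193    0.07952    -0.1193   -0.03976
  eq          0.1416     0.1417   0.002015      1.492
  solve Keq expr → x = -0.03976; check Q = 2.1440e-04
Then change container volume by factor 2 (V_new/V_old).
Step 2:
                   B          L          X          E
  init       0.07078    0.07083   0.001007     0.7461
  Δ       2.0448e-04 1.3632e-04 -2.0448e-04 -6.8158e-05
  eq         0.07099    0.07097 8.0298e-04     0.7461
  solve Keq expr → x = -6.8158e-05; check Q = 2.1440e-04
Then add 0.03198 M of L.
Step 3:
                   B          L          X          E
  init       0.07099     0.1029 8.0298e-04     0.7461
  Δ       -2.2177e-04 -1.4785e-04 2.2177e-04 7.3924e-05
  eq         0.07077     0.1028   0.001025     0.7461
  solve Keq expr → x = 7.3924e-05; check Q = 2.1440e-04

Q₀ = 6.4026e+04; Q > K (proceeds reverse)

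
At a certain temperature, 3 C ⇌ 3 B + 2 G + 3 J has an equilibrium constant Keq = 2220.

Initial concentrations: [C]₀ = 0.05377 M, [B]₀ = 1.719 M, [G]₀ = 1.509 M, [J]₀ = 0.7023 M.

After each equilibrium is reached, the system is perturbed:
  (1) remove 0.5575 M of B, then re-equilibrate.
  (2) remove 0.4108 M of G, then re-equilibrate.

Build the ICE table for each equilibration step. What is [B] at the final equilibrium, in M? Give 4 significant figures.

[B]_eq = 1.151 M

Q₀ = 2.5772e+04 vs Keq = 2220 ⇒ Q>K, reverse
Step 1:
                    C           B           G           J
  init        0.05377       1.719       1.509      0.7023
  Δ           0.05349    -0.05349    -0.03566    -0.05349
  eq           0.1073       1.666       1.473      0.6488
  solve Keq expr → x = -0.01783; check Q = 2220
Then remove 0.5575 M of B.
Step 2:
                    C           B           G           J
  init         0.1073       1.108       1.473      0.6488
  Δ          -0.02991     0.02991     0.01994     0.02991
  eq          0.07735       1.138       1.493      0.6787
  solve Keq expr → x = 0.009969; check Q = 2220
Then remove 0.4108 M of G.
Step 3:
                    C           B           G           J
  init        0.07735       1.138       1.082      0.6787
  Δ          -0.01272     0.01272    0.008477     0.01272
  eq          0.06463       1.151       1.091      0.6914
  solve Keq expr → x = 0.004239; check Q = 2220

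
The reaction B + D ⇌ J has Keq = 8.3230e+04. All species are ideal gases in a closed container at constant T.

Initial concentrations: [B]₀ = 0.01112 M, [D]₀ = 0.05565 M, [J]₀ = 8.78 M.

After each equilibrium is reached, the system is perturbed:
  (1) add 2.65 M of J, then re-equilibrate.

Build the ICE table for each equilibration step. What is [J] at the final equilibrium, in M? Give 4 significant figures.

Q₀ = 1.4188e+04 vs Keq = 8.3230e+04 ⇒ Q<K, forward
Step 1:
                    B           D           J
  I           0.01112     0.05565        8.78
  C         -0.008863   -0.008863    0.008863
  E          0.002257     0.04679       8.789
  solve Keq expr → x = 0.008863; check Q = 8.3230e+04
Then add 2.65 M of J.
Step 2:
                    B           D           J
  I          0.002257     0.04679       11.44
  C        6.4068e-04  6.4068e-04 -6.4068e-04
  E          0.002898     0.04743       11.44
  solve Keq expr → x = -6.4068e-04; check Q = 8.3230e+04

[J]_eq = 11.44 M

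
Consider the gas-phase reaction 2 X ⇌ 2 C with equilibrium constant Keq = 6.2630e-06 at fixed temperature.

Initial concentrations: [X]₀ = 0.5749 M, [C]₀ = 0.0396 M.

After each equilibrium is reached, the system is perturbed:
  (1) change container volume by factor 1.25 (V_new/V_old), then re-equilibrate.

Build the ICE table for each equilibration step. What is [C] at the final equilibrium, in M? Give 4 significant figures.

[C]_eq = 0.001227 M

Q₀ = 0.004745 vs Keq = 6.2630e-06 ⇒ Q>K, reverse
Step 1:
                    X           C
  Initial      0.5749      0.0396
  Change      0.03807    -0.03807
  Equil         0.613    0.001534
  solve Keq expr → x = -0.01903; check Q = 6.2630e-06
Then change container volume by factor 1.25 (V_new/V_old).
Step 2:
                    X           C
  Initial      0.4904    0.001227
  Change            0           0
  Equil        0.4904    0.001227
  solve Keq expr → x = 0; check Q = 6.2630e-06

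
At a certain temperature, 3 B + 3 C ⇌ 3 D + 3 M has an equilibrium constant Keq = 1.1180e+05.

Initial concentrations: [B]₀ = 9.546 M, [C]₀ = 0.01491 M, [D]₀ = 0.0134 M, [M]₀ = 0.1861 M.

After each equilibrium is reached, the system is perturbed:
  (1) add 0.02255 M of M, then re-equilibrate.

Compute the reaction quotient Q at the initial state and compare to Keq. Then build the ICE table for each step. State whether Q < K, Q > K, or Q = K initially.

Q₀ = 5.3784e-06; Q < K (proceeds forward)

Q₀ = 5.3784e-06 vs Keq = 1.1180e+05 ⇒ Q<K, forward
Step 1:
                    B           C           D           M
  init          9.546     0.01491      0.0134      0.1861
  Δ           -0.0149     -0.0149      0.0149      0.0149
  eq            9.531  1.2388e-05      0.0283       0.201
  solve Keq expr → x = 0.004966; check Q = 1.1180e+05
Then add 0.02255 M of M.
Step 2:
                    B           C           D           M
  init          9.531  1.2388e-05      0.0283      0.2235
  Δ        1.3890e-06  1.3890e-06 -1.3890e-06 -1.3890e-06
  eq            9.531  1.3776e-05      0.0283      0.2235
  solve Keq expr → x = -4.6300e-07; check Q = 1.1180e+05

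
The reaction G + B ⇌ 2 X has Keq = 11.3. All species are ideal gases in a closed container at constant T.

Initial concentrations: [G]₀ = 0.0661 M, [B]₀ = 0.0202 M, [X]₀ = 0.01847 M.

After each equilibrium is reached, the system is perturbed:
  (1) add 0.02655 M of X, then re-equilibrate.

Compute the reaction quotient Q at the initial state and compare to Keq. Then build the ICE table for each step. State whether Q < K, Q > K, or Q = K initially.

Q₀ = 0.2555; Q < K (proceeds forward)

Q₀ = 0.2555 vs Keq = 11.3 ⇒ Q<K, forward
Step 1:
                    G           B           X
  Initial      0.0661      0.0202     0.01847
  Change     -0.01579    -0.01579     0.03159
  Equil       0.05031    0.004407     0.05006
  solve Keq expr → x = 0.01579; check Q = 11.3
Then add 0.02655 M of X.
Step 2:
                    G           B           X
  Initial     0.05031    0.004407     0.07661
  Change     0.003538    0.003538   -0.007076
  Equil       0.05385    0.007945     0.06953
  solve Keq expr → x = -0.003538; check Q = 11.3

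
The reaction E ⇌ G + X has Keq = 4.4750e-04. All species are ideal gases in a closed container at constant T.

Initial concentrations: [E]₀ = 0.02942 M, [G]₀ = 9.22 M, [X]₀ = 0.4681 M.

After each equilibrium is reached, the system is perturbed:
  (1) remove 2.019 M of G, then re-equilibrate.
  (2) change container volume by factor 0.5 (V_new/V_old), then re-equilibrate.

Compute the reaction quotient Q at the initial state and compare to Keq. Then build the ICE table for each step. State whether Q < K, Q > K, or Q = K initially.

Q₀ = 146.7 vs Keq = 4.4750e-04 ⇒ Q>K, reverse
Step 1:
                    E           G           X
  init        0.02942        9.22      0.4681
  Δ            0.4681     -0.4681     -0.4681
  eq           0.4975       8.752  2.5438e-05
  solve Keq expr → x = -0.4681; check Q = 4.4750e-04
Then remove 2.019 M of G.
Step 2:
                    E           G           X
  init         0.4975       6.733  2.5438e-05
  Δ       -7.6274e-06  7.6274e-06  7.6274e-06
  eq           0.4975       6.733  3.3065e-05
  solve Keq expr → x = 7.6274e-06; check Q = 4.4750e-04
Then change container volume by factor 0.5 (V_new/V_old).
Step 3:
                    E           G           X
  init          0.995       13.47  6.6130e-05
  Δ        3.3064e-05 -3.3064e-05 -3.3064e-05
  eq            0.995       13.47  3.3066e-05
  solve Keq expr → x = -3.3064e-05; check Q = 4.4750e-04

Q₀ = 146.7; Q > K (proceeds reverse)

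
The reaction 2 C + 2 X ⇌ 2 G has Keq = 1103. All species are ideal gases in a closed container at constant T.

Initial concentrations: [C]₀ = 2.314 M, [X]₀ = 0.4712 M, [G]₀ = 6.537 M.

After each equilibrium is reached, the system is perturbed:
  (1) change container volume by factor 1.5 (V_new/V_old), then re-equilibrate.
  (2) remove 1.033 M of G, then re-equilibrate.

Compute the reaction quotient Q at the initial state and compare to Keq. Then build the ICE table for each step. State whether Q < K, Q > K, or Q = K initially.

Q₀ = 35.94; Q < K (proceeds forward)

Q₀ = 35.94 vs Keq = 1103 ⇒ Q<K, forward
Step 1:
                   C          X          G
  Initial      2.314     0.4712      6.537
  Change     -0.3646    -0.3646     0.3646
  Equil        1.949     0.1066      6.902
  solve Keq expr → x = 0.1823; check Q = 1103
Then change container volume by factor 1.5 (V_new/V_old).
Step 2:
                   C          X          G
  Initial        1.3    0.07107      4.601
  Change     0.03223    0.03223   -0.03223
  Equil        1.332     0.1033      4.569
  solve Keq expr → x = -0.01611; check Q = 1103
Then remove 1.033 M of G.
Step 3:
                   C          X          G
  Initial      1.332     0.1033      3.536
  Change    -0.02154   -0.02154    0.02154
  Equil         1.31    0.08175      3.557
  solve Keq expr → x = 0.01077; check Q = 1103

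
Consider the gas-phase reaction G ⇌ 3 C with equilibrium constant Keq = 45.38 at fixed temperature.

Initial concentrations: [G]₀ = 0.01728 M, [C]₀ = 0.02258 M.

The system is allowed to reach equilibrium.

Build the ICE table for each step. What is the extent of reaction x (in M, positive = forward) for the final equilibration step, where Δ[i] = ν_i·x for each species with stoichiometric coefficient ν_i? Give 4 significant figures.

Q₀ = 6.6624e-04 vs Keq = 45.38 ⇒ Q<K, forward
Step 1:
                  G         C
  I         0.01728   0.02258
  C        -0.01727   0.05181
  E       9.0725e-06   0.07439
  solve Keq expr → x = 0.01727; check Q = 45.38

x = 0.01727 M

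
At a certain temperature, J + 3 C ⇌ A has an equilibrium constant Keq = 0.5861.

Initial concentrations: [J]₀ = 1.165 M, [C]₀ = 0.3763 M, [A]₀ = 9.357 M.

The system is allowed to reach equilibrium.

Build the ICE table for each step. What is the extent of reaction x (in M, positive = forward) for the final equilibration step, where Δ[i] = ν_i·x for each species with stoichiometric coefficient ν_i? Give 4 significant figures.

Q₀ = 150.7 vs Keq = 0.5861 ⇒ Q>K, reverse
Step 1:
                  J         C         A
  I           1.165    0.3763     9.357
  C          0.5601      1.68   -0.5601
  E           1.725     2.057     8.797
  solve Keq expr → x = -0.5601; check Q = 0.5861

x = -0.5601 M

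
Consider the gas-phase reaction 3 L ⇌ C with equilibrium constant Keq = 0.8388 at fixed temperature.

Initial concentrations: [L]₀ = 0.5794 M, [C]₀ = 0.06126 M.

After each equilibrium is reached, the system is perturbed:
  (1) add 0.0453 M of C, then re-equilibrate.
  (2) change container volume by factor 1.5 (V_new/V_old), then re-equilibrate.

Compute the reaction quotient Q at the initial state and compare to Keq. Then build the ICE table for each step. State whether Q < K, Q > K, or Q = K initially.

Q₀ = 0.3149; Q < K (proceeds forward)

Q₀ = 0.3149 vs Keq = 0.8388 ⇒ Q<K, forward
Step 1:
                   L          C
  I           0.5794    0.06126
  C         -0.09762    0.03254
  E           0.4818     0.0938
  solve Keq expr → x = 0.03254; check Q = 0.8388
Then add 0.0453 M of C.
Step 2:
                   L          C
  I           0.4818     0.1391
  C          0.04644   -0.01548
  E           0.5282     0.1236
  solve Keq expr → x = -0.01548; check Q = 0.8388
Then change container volume by factor 1.5 (V_new/V_old).
Step 3:
                   L          C
  I           0.3521    0.08241
  C          0.06482   -0.02161
  E            0.417    0.06081
  solve Keq expr → x = -0.02161; check Q = 0.8388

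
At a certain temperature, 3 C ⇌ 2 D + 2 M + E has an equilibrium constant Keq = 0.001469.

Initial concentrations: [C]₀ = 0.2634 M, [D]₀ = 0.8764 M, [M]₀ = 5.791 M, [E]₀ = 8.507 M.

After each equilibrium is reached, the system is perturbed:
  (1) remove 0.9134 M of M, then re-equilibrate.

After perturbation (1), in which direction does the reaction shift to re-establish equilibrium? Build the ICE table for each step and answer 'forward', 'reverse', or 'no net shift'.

Direction: forward

Q₀ = 1.1991e+04 vs Keq = 0.001469 ⇒ Q>K, reverse
Step 1:
                  C         D         M         E
  init       0.2634    0.8764     5.791     8.507
  Δ           1.307    -0.871    -0.871   -0.4355
  eq           1.57  0.005394      4.92     8.071
  solve Keq expr → x = -0.4355; check Q = 0.001469
Then remove 0.9134 M of M.
Step 2:
                  C         D         M         E
  init         1.57  0.005394     4.007     8.071
  Δ       -0.001824  0.001216  0.001216 6.0791e-04
  eq          1.568  0.006609     4.008     8.072
  solve Keq expr → x = 6.0791e-04; check Q = 0.001469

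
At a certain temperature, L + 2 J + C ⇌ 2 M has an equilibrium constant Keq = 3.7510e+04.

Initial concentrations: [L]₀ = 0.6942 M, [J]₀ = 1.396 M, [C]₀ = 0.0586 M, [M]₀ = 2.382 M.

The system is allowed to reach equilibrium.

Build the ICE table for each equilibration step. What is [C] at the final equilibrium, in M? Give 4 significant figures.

Q₀ = 71.57 vs Keq = 3.7510e+04 ⇒ Q<K, forward
Step 1:
                   L          J          C          M
  I           0.6942      1.396     0.0586      2.382
  C         -0.05844    -0.1169   -0.05844     0.1169
  E           0.6358      1.279 1.6004e-04      2.499
  solve Keq expr → x = 0.05844; check Q = 3.7510e+04

[C]_eq = 1.6004e-04 M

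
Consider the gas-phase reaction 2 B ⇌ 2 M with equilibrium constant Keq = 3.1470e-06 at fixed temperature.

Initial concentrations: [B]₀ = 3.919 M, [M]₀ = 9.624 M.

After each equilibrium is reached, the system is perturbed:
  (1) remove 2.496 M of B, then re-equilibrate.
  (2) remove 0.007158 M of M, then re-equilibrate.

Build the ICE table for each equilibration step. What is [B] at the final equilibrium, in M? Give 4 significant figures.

[B]_eq = 11.02 M

Q₀ = 6.031 vs Keq = 3.1470e-06 ⇒ Q>K, reverse
Step 1:
                  B         M
  init        3.919     9.624
  Δ             9.6      -9.6
  eq          13.52   0.02398
  solve Keq expr → x = -4.8; check Q = 3.1470e-06
Then remove 2.496 M of B.
Step 2:
                  B         M
  init        11.02   0.02398
  Δ         0.00442  -0.00442
  eq          11.03   0.01956
  solve Keq expr → x = -0.00221; check Q = 3.1470e-06
Then remove 0.007158 M of M.
Step 3:
                  B         M
  init        11.03    0.0124
  Δ       -0.007145  0.007145
  eq          11.02   0.01955
  solve Keq expr → x = 0.003573; check Q = 3.1470e-06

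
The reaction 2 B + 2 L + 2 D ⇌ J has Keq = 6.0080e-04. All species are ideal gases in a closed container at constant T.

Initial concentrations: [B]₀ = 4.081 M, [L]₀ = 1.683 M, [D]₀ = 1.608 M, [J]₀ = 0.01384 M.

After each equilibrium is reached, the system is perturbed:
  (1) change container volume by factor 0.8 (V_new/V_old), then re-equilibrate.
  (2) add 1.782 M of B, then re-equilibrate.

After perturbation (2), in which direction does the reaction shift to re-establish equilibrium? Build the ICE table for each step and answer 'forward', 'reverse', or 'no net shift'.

Q₀ = 1.1347e-04 vs Keq = 6.0080e-04 ⇒ Q<K, forward
Step 1:
                    B           L           D           J
  I             4.081       1.683       1.608     0.01384
  C          -0.08572    -0.08572    -0.08572     0.04286
  E             3.995       1.597       1.522      0.0567
  solve Keq expr → x = 0.04286; check Q = 6.0080e-04
Then change container volume by factor 0.8 (V_new/V_old).
Step 2:
                    B           L           D           J
  I             4.994       1.997       1.903     0.07087
  C           -0.1521     -0.1521     -0.1521     0.07603
  E             4.842       1.845       1.751      0.1469
  solve Keq expr → x = 0.07603; check Q = 6.0080e-04
Then add 1.782 M of B.
Step 3:
                    B           L           D           J
  I             6.624       1.845       1.751      0.1469
  C           -0.1144     -0.1144     -0.1144     0.05718
  E              6.51        1.73       1.636      0.2041
  solve Keq expr → x = 0.05718; check Q = 6.0080e-04

Direction: forward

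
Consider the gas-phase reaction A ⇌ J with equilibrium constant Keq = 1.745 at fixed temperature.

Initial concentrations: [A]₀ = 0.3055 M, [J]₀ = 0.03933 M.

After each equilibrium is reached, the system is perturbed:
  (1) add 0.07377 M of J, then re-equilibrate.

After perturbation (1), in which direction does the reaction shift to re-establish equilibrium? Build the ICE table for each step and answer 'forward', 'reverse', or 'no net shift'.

Q₀ = 0.1287 vs Keq = 1.745 ⇒ Q<K, forward
Step 1:
                    A           J
  init         0.3055     0.03933
  Δ           -0.1799      0.1799
  eq           0.1256      0.2192
  solve Keq expr → x = 0.1799; check Q = 1.745
Then add 0.07377 M of J.
Step 2:
                    A           J
  init         0.1256       0.293
  Δ           0.02687    -0.02687
  eq           0.1525      0.2661
  solve Keq expr → x = -0.02687; check Q = 1.745

Direction: reverse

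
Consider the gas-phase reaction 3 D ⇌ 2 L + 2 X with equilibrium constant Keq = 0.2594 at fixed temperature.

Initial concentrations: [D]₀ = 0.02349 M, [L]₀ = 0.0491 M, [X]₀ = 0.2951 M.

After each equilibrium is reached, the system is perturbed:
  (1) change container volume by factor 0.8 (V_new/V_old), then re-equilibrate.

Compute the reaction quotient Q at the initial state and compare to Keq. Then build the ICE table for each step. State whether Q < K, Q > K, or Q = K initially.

Q₀ = 16.2; Q > K (proceeds reverse)

Q₀ = 16.2 vs Keq = 0.2594 ⇒ Q>K, reverse
Step 1:
                   D          L          X
  Initial    0.02349     0.0491     0.2951
  Change     0.03447   -0.02298   -0.02298
  Equil      0.05796    0.02612     0.2721
  solve Keq expr → x = -0.01149; check Q = 0.2594
Then change container volume by factor 0.8 (V_new/V_old).
Step 2:
                   D          L          X
  Initial    0.07245    0.03265     0.3401
  Change    0.002578  -0.001718  -0.001718
  Equil      0.07503    0.03093     0.3384
  solve Keq expr → x = -8.5920e-04; check Q = 0.2594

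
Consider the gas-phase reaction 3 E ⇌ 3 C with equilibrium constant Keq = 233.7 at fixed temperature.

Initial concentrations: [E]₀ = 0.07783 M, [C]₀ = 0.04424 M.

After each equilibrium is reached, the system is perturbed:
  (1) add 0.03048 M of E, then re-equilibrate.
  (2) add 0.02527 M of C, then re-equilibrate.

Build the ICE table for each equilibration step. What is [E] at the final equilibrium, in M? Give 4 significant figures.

[E]_eq = 0.02484 M

Q₀ = 0.1837 vs Keq = 233.7 ⇒ Q<K, forward
Step 1:
                    E           C
  I           0.07783     0.04424
  C          -0.06078     0.06078
  E           0.01705       0.105
  solve Keq expr → x = 0.02026; check Q = 233.7
Then add 0.03048 M of E.
Step 2:
                    E           C
  I           0.04753       0.105
  C          -0.02622     0.02622
  E           0.02131      0.1312
  solve Keq expr → x = 0.008741; check Q = 233.7
Then add 0.02527 M of C.
Step 3:
                    E           C
  I           0.02131      0.1565
  C           0.00353    -0.00353
  E           0.02484       0.153
  solve Keq expr → x = -0.001177; check Q = 233.7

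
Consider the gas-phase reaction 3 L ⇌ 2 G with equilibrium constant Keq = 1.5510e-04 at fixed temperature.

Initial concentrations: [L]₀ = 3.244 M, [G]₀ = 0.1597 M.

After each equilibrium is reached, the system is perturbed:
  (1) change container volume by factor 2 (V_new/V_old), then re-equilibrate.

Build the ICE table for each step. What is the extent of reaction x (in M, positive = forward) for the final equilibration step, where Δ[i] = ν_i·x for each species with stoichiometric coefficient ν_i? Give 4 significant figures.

Q₀ = 7.4708e-04 vs Keq = 1.5510e-04 ⇒ Q>K, reverse
Step 1:
                    L           G
  I             3.244      0.1597
  C            0.1241    -0.08272
  E             3.368     0.07698
  solve Keq expr → x = -0.04136; check Q = 1.5510e-04
Then change container volume by factor 2 (V_new/V_old).
Step 2:
                    L           G
  I             1.684     0.03849
  C           0.01632    -0.01088
  E               1.7     0.02761
  solve Keq expr → x = -0.005439; check Q = 1.5510e-04

x = -0.005439 M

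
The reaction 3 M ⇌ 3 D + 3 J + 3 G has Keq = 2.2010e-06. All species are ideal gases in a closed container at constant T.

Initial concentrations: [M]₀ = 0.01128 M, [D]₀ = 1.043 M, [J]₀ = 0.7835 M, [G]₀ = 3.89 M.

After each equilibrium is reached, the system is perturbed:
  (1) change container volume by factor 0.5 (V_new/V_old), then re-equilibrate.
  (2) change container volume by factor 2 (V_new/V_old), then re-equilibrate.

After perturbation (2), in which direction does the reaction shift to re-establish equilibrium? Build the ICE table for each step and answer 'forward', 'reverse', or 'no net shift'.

Direction: forward

Q₀ = 2.2382e+07 vs Keq = 2.2010e-06 ⇒ Q>K, reverse
Step 1:
                   M          D          J          G
  init       0.01128      1.043     0.7835       3.89
  Δ           0.7715    -0.7715    -0.7715    -0.7715
  eq          0.7828     0.2715    0.01202      3.119
  solve Keq expr → x = -0.2572; check Q = 2.2010e-06
Then change container volume by factor 0.5 (V_new/V_old).
Step 2:
                   M          D          J          G
  init         1.566      0.543    0.02405      6.237
  Δ          0.01775   -0.01775   -0.01775   -0.01775
  eq           1.583     0.5253   0.006304      6.219
  solve Keq expr → x = -0.005915; check Q = 2.2010e-06
Then change container volume by factor 2 (V_new/V_old).
Step 3:
                   M          D          J          G
  init        0.7916     0.2627   0.003152       3.11
  Δ        -0.008873   0.008873   0.008873   0.008873
  eq          0.7828     0.2715    0.01202      3.119
  solve Keq expr → x = 0.002958; check Q = 2.2010e-06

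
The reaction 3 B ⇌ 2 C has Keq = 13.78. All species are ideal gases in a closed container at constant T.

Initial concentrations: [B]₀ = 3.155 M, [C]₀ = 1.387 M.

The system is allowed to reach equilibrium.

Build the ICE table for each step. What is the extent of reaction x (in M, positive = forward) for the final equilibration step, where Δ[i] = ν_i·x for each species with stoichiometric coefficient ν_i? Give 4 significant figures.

Q₀ = 0.06126 vs Keq = 13.78 ⇒ Q<K, forward
Step 1:
                   B          C
  Initial      3.155      1.387
  Change      -2.302      1.535
  Equil       0.8525      2.922
  solve Keq expr → x = 0.7675; check Q = 13.78

x = 0.7675 M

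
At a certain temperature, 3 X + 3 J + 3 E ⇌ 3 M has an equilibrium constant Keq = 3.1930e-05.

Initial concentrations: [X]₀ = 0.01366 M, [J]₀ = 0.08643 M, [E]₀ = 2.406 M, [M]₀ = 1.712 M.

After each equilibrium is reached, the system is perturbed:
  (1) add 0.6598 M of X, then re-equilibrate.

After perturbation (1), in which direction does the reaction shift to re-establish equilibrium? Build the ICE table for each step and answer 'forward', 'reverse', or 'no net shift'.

Direction: forward

Q₀ = 2.1892e+08 vs Keq = 3.1930e-05 ⇒ Q>K, reverse
Step 1:
                  X         J         E         M
  Initial   0.01366   0.08643     2.406     1.712
  Change      1.441     1.441     1.441    -1.441
  Equil       1.455     1.527     3.847    0.2711
  solve Keq expr → x = -0.4803; check Q = 3.1930e-05
Then add 0.6598 M of X.
Step 2:
                  X         J         E         M
  Initial     2.114     1.527     3.847    0.2711
  Change   -0.08049  -0.08049  -0.08049   0.08049
  Equil       2.034     1.447     3.766    0.3516
  solve Keq expr → x = 0.02683; check Q = 3.1930e-05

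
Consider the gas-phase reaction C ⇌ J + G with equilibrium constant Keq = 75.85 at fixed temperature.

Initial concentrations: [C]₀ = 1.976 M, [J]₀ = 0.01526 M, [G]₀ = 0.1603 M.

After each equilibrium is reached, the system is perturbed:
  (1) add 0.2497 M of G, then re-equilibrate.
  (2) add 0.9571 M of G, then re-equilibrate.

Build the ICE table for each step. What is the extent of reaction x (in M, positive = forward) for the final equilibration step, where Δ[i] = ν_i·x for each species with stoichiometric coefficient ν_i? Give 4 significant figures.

Q₀ = 0.001238 vs Keq = 75.85 ⇒ Q<K, forward
Step 1:
                  C         J         G
  init        1.976   0.01526    0.1603
  Δ          -1.923     1.923     1.923
  eq        0.05322     1.938     2.083
  solve Keq expr → x = 1.923; check Q = 75.85
Then add 0.2497 M of G.
Step 2:
                  C         J         G
  init      0.05322     1.938     2.333
  Δ         0.00604  -0.00604  -0.00604
  eq        0.05926     1.932     2.327
  solve Keq expr → x = -0.00604; check Q = 75.85
Then add 0.9571 M of G.
Step 3:
                  C         J         G
  init      0.05926     1.932     3.284
  Δ         0.02282  -0.02282  -0.02282
  eq        0.08208     1.909     3.261
  solve Keq expr → x = -0.02282; check Q = 75.85

x = -0.02282 M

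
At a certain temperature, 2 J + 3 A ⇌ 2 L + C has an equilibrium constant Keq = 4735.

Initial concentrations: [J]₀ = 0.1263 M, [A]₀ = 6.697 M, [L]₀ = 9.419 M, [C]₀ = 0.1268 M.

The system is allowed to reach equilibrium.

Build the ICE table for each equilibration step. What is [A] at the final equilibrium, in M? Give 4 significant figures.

[A]_eq = 6.513 M

Q₀ = 2.348 vs Keq = 4735 ⇒ Q<K, forward
Step 1:
                   J          A          L          C
  Initial     0.1263      6.697      9.419     0.1268
  Change     -0.1227     -0.184     0.1227    0.06134
  Equil     0.003619      6.513      9.542     0.1881
  solve Keq expr → x = 0.06134; check Q = 4735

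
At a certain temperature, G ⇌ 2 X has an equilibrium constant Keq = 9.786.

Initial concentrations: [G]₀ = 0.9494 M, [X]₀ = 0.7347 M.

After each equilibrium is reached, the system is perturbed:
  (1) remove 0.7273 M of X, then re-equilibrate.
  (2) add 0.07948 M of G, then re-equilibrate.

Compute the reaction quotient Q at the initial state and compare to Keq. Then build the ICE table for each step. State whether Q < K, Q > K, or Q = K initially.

Q₀ = 0.5686; Q < K (proceeds forward)

Q₀ = 0.5686 vs Keq = 9.786 ⇒ Q<K, forward
Step 1:
                   G          X
  Initial     0.9494     0.7347
  Change     -0.5814      1.163
  Equil        0.368      1.898
  solve Keq expr → x = 0.5814; check Q = 9.786
Then remove 0.7273 M of X.
Step 2:
                   G          X
  Initial      0.368       1.17
  Change     -0.1482     0.2963
  Equil       0.2198      1.467
  solve Keq expr → x = 0.1482; check Q = 9.786
Then add 0.07948 M of G.
Step 3:
                   G          X
  Initial     0.2993      1.467
  Change    -0.04908    0.09815
  Equil       0.2502      1.565
  solve Keq expr → x = 0.04908; check Q = 9.786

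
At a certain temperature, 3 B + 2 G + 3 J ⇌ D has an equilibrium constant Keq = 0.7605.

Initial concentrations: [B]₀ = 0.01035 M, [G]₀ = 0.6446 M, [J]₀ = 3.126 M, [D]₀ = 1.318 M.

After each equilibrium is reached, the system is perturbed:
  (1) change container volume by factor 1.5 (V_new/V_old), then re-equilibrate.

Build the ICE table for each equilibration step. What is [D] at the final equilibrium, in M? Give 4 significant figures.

[D]_eq = 0.7237 M

Q₀ = 9.3658e+04 vs Keq = 0.7605 ⇒ Q>K, reverse
Step 1:
                   B          G          J          D
  init       0.01035     0.6446      3.126      1.318
  Δ           0.3538     0.2359     0.3538    -0.1179
  eq          0.3642     0.8805       3.48        1.2
  solve Keq expr → x = -0.1179; check Q = 0.7605
Then change container volume by factor 1.5 (V_new/V_old).
Step 2:
                   B          G          J          D
  init        0.2428      0.587       2.32        0.8
  Δ            0.229     0.1527      0.229   -0.07634
  eq          0.4718     0.7397      2.549     0.7237
  solve Keq expr → x = -0.07634; check Q = 0.7605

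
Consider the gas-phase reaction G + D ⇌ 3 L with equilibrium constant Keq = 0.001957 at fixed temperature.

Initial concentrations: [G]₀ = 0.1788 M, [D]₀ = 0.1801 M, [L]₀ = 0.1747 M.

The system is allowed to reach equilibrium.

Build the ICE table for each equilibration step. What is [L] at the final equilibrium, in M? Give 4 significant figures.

[L]_eq = 0.04591 M

Q₀ = 0.1656 vs Keq = 0.001957 ⇒ Q>K, reverse
Step 1:
                   G          D          L
  Initial     0.1788     0.1801     0.1747
  Change     0.04293    0.04293    -0.1288
  Equil       0.2217      0.223    0.04591
  solve Keq expr → x = -0.04293; check Q = 0.001957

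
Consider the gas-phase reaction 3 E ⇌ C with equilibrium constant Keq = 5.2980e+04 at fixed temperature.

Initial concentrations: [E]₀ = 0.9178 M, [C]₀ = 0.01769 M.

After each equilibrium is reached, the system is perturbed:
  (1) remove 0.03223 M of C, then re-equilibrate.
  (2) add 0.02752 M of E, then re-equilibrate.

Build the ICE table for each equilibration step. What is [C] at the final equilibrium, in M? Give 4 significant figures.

[C]_eq = 0.2947 M

Q₀ = 0.02288 vs Keq = 5.2980e+04 ⇒ Q<K, forward
Step 1:
                  E         C
  I          0.9178   0.01769
  C         -0.8996    0.2999
  E         0.01817    0.3176
  solve Keq expr → x = 0.2999; check Q = 5.2980e+04
Then remove 0.03223 M of C.
Step 2:
                  E         C
  I         0.01817    0.2853
  C       -6.3226e-04 2.1075e-04
  E         0.01753    0.2855
  solve Keq expr → x = 2.1075e-04; check Q = 5.2980e+04
Then add 0.02752 M of E.
Step 3:
                  E         C
  I         0.04505    0.2855
  C        -0.02734  0.009112
  E         0.01772    0.2947
  solve Keq expr → x = 0.009112; check Q = 5.2980e+04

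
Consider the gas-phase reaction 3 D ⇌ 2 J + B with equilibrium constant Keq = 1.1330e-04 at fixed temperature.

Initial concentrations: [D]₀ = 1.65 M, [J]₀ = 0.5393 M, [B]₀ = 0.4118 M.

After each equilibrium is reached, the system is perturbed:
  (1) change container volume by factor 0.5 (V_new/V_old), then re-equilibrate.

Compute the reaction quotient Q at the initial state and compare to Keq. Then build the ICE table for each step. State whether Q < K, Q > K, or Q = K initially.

Q₀ = 0.02666 vs Keq = 1.1330e-04 ⇒ Q>K, reverse
Step 1:
                   D          J          B
  Initial       1.65     0.5393     0.4118
  Change      0.6775    -0.4517    -0.2258
  Equil        2.327    0.08764      0.186
  solve Keq expr → x = -0.2258; check Q = 1.1330e-04
Then change container volume by factor 0.5 (V_new/V_old).
Step 2:
                   D          J          B
  Initial      4.655     0.1753     0.3719
  Change           0          0          0
  Equil        4.655     0.1753     0.3719
  solve Keq expr → x = 0; check Q = 1.1330e-04

Q₀ = 0.02666; Q > K (proceeds reverse)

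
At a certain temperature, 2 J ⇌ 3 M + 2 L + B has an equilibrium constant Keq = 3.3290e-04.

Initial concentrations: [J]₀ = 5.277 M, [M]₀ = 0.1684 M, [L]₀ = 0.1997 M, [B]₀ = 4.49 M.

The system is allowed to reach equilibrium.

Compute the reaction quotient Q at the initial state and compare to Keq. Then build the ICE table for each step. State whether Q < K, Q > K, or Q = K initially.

Q₀ = 3.0708e-05 vs Keq = 3.3290e-04 ⇒ Q<K, forward
Step 1:
                  J         M         L         B
  I           5.277    0.1684    0.1997      4.49
  C        -0.08243    0.1236   0.08243   0.04121
  E           5.195     0.292    0.2821     4.531
  solve Keq expr → x = 0.04121; check Q = 3.3290e-04

Q₀ = 3.0708e-05; Q < K (proceeds forward)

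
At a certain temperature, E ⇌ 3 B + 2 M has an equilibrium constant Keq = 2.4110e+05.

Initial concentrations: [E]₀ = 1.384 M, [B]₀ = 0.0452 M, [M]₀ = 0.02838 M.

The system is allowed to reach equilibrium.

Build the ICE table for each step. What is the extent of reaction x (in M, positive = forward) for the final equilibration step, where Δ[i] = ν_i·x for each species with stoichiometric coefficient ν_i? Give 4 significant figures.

x = 1.382 M

Q₀ = 5.3741e-08 vs Keq = 2.4110e+05 ⇒ Q<K, forward
Step 1:
                  E         B         M
  Initial     1.384    0.0452   0.02838
  Change     -1.382     4.145     2.763
  Equil    0.002378      4.19     2.792
  solve Keq expr → x = 1.382; check Q = 2.4110e+05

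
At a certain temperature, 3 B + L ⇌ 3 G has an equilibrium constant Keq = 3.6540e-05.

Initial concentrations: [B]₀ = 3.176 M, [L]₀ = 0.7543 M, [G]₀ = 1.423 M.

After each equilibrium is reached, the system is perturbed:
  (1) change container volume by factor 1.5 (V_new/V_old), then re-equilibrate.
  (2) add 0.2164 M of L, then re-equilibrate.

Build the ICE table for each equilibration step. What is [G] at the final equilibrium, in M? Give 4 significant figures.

[G]_eq = 0.09856 M

Q₀ = 0.1192 vs Keq = 3.6540e-05 ⇒ Q>K, reverse
Step 1:
                   B          L          G
  I            3.176     0.7543      1.423
  C            1.267     0.4224     -1.267
  E            4.443      1.177     0.1557
  solve Keq expr → x = -0.4224; check Q = 3.6540e-05
Then change container volume by factor 1.5 (V_new/V_old).
Step 2:
                   B          L          G
  I            2.962     0.7845     0.1038
  C          0.01257   0.004191   -0.01257
  E            2.975     0.7887     0.0912
  solve Keq expr → x = -0.004191; check Q = 3.6540e-05
Then add 0.2164 M of L.
Step 3:
                   B          L          G
  I            2.975      1.005     0.0912
  C        -0.007353  -0.002451   0.007353
  E            2.967      1.003    0.09856
  solve Keq expr → x = 0.002451; check Q = 3.6540e-05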